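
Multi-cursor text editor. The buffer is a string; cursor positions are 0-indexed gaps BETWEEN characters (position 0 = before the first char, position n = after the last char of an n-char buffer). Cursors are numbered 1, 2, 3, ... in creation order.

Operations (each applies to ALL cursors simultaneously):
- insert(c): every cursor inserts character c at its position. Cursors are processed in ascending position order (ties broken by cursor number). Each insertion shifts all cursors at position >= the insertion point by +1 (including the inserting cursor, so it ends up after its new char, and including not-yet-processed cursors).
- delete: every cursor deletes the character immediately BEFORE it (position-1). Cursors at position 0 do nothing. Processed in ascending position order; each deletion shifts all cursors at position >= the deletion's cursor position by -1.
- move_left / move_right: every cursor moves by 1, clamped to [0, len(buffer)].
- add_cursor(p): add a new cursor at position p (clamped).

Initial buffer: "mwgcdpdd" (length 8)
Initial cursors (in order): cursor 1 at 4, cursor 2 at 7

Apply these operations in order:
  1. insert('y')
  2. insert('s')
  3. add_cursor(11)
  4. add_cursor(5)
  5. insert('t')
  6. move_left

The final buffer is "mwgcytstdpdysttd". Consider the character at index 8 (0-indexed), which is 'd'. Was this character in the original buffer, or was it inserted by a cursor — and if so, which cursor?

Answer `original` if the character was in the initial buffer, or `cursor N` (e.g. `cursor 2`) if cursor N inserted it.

After op 1 (insert('y')): buffer="mwgcydpdyd" (len 10), cursors c1@5 c2@9, authorship ....1...2.
After op 2 (insert('s')): buffer="mwgcysdpdysd" (len 12), cursors c1@6 c2@11, authorship ....11...22.
After op 3 (add_cursor(11)): buffer="mwgcysdpdysd" (len 12), cursors c1@6 c2@11 c3@11, authorship ....11...22.
After op 4 (add_cursor(5)): buffer="mwgcysdpdysd" (len 12), cursors c4@5 c1@6 c2@11 c3@11, authorship ....11...22.
After op 5 (insert('t')): buffer="mwgcytstdpdysttd" (len 16), cursors c4@6 c1@8 c2@15 c3@15, authorship ....1411...2223.
After op 6 (move_left): buffer="mwgcytstdpdysttd" (len 16), cursors c4@5 c1@7 c2@14 c3@14, authorship ....1411...2223.
Authorship (.=original, N=cursor N): . . . . 1 4 1 1 . . . 2 2 2 3 .
Index 8: author = original

Answer: original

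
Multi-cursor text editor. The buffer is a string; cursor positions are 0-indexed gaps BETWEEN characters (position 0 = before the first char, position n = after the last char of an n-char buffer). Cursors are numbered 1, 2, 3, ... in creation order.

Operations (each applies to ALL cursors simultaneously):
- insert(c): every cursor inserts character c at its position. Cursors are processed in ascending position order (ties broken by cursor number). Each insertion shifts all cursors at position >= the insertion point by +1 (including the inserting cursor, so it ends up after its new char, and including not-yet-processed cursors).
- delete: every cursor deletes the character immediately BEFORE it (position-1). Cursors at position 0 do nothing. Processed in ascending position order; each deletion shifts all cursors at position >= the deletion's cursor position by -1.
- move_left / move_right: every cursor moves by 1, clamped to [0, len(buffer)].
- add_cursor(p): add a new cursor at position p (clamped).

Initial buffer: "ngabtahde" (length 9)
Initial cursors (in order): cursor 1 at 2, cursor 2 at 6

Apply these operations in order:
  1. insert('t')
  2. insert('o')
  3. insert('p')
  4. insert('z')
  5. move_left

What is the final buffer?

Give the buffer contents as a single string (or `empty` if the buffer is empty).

After op 1 (insert('t')): buffer="ngtabtathde" (len 11), cursors c1@3 c2@8, authorship ..1....2...
After op 2 (insert('o')): buffer="ngtoabtatohde" (len 13), cursors c1@4 c2@10, authorship ..11....22...
After op 3 (insert('p')): buffer="ngtopabtatophde" (len 15), cursors c1@5 c2@12, authorship ..111....222...
After op 4 (insert('z')): buffer="ngtopzabtatopzhde" (len 17), cursors c1@6 c2@14, authorship ..1111....2222...
After op 5 (move_left): buffer="ngtopzabtatopzhde" (len 17), cursors c1@5 c2@13, authorship ..1111....2222...

Answer: ngtopzabtatopzhde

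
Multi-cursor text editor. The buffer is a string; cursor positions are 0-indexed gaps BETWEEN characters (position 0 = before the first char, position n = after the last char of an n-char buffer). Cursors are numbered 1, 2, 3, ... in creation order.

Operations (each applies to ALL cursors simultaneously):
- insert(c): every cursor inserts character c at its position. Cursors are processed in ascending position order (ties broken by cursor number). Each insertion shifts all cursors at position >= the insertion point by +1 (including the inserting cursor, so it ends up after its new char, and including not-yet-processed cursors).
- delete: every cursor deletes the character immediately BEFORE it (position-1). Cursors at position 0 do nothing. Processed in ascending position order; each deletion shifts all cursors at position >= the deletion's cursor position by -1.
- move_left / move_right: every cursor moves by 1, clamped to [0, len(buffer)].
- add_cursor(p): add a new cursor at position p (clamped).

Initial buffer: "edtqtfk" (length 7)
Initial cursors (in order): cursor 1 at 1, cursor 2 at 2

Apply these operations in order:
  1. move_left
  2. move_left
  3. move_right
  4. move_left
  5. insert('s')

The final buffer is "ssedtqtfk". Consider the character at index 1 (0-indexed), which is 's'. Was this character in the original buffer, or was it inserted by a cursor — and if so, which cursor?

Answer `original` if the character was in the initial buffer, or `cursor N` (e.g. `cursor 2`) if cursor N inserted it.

Answer: cursor 2

Derivation:
After op 1 (move_left): buffer="edtqtfk" (len 7), cursors c1@0 c2@1, authorship .......
After op 2 (move_left): buffer="edtqtfk" (len 7), cursors c1@0 c2@0, authorship .......
After op 3 (move_right): buffer="edtqtfk" (len 7), cursors c1@1 c2@1, authorship .......
After op 4 (move_left): buffer="edtqtfk" (len 7), cursors c1@0 c2@0, authorship .......
After op 5 (insert('s')): buffer="ssedtqtfk" (len 9), cursors c1@2 c2@2, authorship 12.......
Authorship (.=original, N=cursor N): 1 2 . . . . . . .
Index 1: author = 2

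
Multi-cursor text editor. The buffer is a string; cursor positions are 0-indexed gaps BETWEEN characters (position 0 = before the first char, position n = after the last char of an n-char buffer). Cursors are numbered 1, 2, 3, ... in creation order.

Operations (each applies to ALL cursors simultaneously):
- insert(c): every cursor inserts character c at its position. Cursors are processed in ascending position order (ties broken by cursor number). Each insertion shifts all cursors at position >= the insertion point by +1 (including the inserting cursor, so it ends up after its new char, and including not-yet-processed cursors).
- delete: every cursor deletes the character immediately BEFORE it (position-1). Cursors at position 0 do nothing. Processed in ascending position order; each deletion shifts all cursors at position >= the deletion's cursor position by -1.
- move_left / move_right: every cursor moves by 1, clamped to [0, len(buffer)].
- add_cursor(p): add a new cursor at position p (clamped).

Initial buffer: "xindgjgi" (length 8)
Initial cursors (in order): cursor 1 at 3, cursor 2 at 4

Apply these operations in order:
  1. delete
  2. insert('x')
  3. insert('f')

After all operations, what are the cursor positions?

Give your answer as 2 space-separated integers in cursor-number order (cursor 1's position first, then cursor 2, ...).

Answer: 6 6

Derivation:
After op 1 (delete): buffer="xigjgi" (len 6), cursors c1@2 c2@2, authorship ......
After op 2 (insert('x')): buffer="xixxgjgi" (len 8), cursors c1@4 c2@4, authorship ..12....
After op 3 (insert('f')): buffer="xixxffgjgi" (len 10), cursors c1@6 c2@6, authorship ..1212....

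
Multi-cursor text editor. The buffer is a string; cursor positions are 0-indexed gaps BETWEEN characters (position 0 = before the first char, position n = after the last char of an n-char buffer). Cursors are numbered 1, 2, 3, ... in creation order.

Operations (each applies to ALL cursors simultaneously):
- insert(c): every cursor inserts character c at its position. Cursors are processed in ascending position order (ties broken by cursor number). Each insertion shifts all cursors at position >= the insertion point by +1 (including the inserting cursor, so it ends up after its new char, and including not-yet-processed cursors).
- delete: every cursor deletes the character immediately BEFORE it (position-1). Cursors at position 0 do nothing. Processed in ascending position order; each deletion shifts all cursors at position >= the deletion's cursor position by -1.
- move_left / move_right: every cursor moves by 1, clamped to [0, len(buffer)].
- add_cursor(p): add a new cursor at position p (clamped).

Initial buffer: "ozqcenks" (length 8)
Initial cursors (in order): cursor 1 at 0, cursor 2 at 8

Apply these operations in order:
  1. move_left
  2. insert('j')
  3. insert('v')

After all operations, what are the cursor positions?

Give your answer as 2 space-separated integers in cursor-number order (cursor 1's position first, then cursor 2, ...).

Answer: 2 11

Derivation:
After op 1 (move_left): buffer="ozqcenks" (len 8), cursors c1@0 c2@7, authorship ........
After op 2 (insert('j')): buffer="jozqcenkjs" (len 10), cursors c1@1 c2@9, authorship 1.......2.
After op 3 (insert('v')): buffer="jvozqcenkjvs" (len 12), cursors c1@2 c2@11, authorship 11.......22.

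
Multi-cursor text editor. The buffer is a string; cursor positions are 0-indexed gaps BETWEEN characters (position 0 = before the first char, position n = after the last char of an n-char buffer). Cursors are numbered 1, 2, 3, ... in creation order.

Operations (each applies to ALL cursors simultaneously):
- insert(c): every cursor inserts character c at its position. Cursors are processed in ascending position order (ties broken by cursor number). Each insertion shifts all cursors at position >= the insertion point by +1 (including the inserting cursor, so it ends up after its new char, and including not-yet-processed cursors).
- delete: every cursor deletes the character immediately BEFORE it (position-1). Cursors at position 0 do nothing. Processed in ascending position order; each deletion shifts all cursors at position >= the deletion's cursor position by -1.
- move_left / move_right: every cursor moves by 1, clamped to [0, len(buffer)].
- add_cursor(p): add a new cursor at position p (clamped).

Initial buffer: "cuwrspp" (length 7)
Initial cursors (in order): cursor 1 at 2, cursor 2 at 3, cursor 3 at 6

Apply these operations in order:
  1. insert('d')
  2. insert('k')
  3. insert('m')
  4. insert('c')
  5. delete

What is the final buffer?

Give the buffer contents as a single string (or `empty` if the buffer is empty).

After op 1 (insert('d')): buffer="cudwdrspdp" (len 10), cursors c1@3 c2@5 c3@9, authorship ..1.2...3.
After op 2 (insert('k')): buffer="cudkwdkrspdkp" (len 13), cursors c1@4 c2@7 c3@12, authorship ..11.22...33.
After op 3 (insert('m')): buffer="cudkmwdkmrspdkmp" (len 16), cursors c1@5 c2@9 c3@15, authorship ..111.222...333.
After op 4 (insert('c')): buffer="cudkmcwdkmcrspdkmcp" (len 19), cursors c1@6 c2@11 c3@18, authorship ..1111.2222...3333.
After op 5 (delete): buffer="cudkmwdkmrspdkmp" (len 16), cursors c1@5 c2@9 c3@15, authorship ..111.222...333.

Answer: cudkmwdkmrspdkmp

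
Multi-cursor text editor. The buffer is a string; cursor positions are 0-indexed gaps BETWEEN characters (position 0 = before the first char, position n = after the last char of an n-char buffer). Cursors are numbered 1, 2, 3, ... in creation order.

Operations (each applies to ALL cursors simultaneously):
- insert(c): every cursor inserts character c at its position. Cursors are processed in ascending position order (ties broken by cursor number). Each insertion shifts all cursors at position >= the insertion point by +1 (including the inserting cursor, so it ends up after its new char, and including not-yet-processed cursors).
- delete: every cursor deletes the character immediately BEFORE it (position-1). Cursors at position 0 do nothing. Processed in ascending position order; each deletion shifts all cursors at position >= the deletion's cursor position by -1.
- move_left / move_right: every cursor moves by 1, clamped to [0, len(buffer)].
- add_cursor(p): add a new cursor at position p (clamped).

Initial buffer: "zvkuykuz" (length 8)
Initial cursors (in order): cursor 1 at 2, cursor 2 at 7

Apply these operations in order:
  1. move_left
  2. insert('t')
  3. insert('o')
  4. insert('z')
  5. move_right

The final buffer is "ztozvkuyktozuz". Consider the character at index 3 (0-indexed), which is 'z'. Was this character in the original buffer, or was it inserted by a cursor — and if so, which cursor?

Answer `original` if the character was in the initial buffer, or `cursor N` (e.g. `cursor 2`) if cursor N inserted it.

After op 1 (move_left): buffer="zvkuykuz" (len 8), cursors c1@1 c2@6, authorship ........
After op 2 (insert('t')): buffer="ztvkuyktuz" (len 10), cursors c1@2 c2@8, authorship .1.....2..
After op 3 (insert('o')): buffer="ztovkuyktouz" (len 12), cursors c1@3 c2@10, authorship .11.....22..
After op 4 (insert('z')): buffer="ztozvkuyktozuz" (len 14), cursors c1@4 c2@12, authorship .111.....222..
After op 5 (move_right): buffer="ztozvkuyktozuz" (len 14), cursors c1@5 c2@13, authorship .111.....222..
Authorship (.=original, N=cursor N): . 1 1 1 . . . . . 2 2 2 . .
Index 3: author = 1

Answer: cursor 1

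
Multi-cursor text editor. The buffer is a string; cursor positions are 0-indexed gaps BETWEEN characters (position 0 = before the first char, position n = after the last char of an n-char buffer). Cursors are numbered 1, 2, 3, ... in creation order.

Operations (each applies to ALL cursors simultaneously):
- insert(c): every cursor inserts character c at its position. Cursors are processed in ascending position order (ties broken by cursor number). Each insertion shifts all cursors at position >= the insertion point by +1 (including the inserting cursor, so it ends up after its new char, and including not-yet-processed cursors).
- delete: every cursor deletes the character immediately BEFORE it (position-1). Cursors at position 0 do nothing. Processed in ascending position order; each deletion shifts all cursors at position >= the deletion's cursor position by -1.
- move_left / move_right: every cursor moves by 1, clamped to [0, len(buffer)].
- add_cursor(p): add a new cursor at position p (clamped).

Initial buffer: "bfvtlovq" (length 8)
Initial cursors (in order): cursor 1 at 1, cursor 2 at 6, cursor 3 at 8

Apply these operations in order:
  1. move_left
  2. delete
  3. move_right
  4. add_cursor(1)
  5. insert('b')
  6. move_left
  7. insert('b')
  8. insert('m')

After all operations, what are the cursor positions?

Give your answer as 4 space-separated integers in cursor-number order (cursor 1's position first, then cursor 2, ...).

Answer: 6 13 17 6

Derivation:
After op 1 (move_left): buffer="bfvtlovq" (len 8), cursors c1@0 c2@5 c3@7, authorship ........
After op 2 (delete): buffer="bfvtoq" (len 6), cursors c1@0 c2@4 c3@5, authorship ......
After op 3 (move_right): buffer="bfvtoq" (len 6), cursors c1@1 c2@5 c3@6, authorship ......
After op 4 (add_cursor(1)): buffer="bfvtoq" (len 6), cursors c1@1 c4@1 c2@5 c3@6, authorship ......
After op 5 (insert('b')): buffer="bbbfvtobqb" (len 10), cursors c1@3 c4@3 c2@8 c3@10, authorship .14....2.3
After op 6 (move_left): buffer="bbbfvtobqb" (len 10), cursors c1@2 c4@2 c2@7 c3@9, authorship .14....2.3
After op 7 (insert('b')): buffer="bbbbbfvtobbqbb" (len 14), cursors c1@4 c4@4 c2@10 c3@13, authorship .1144....22.33
After op 8 (insert('m')): buffer="bbbbmmbfvtobmbqbmb" (len 18), cursors c1@6 c4@6 c2@13 c3@17, authorship .114144....222.333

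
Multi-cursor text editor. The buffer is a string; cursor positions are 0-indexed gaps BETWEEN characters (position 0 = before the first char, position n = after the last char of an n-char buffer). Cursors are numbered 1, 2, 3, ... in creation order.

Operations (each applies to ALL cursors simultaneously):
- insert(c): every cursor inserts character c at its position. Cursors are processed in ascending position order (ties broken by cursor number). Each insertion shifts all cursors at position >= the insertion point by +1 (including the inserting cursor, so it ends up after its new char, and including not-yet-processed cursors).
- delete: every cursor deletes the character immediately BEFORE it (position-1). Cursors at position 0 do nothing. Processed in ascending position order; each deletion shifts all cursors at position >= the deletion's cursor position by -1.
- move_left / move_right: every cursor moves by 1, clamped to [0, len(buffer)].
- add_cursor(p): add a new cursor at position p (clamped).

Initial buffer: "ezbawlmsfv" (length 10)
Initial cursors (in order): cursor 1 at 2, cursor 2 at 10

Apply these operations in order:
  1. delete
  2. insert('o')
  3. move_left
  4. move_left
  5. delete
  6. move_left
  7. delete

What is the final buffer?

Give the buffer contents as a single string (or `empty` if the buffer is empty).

After op 1 (delete): buffer="ebawlmsf" (len 8), cursors c1@1 c2@8, authorship ........
After op 2 (insert('o')): buffer="eobawlmsfo" (len 10), cursors c1@2 c2@10, authorship .1.......2
After op 3 (move_left): buffer="eobawlmsfo" (len 10), cursors c1@1 c2@9, authorship .1.......2
After op 4 (move_left): buffer="eobawlmsfo" (len 10), cursors c1@0 c2@8, authorship .1.......2
After op 5 (delete): buffer="eobawlmfo" (len 9), cursors c1@0 c2@7, authorship .1......2
After op 6 (move_left): buffer="eobawlmfo" (len 9), cursors c1@0 c2@6, authorship .1......2
After op 7 (delete): buffer="eobawmfo" (len 8), cursors c1@0 c2@5, authorship .1.....2

Answer: eobawmfo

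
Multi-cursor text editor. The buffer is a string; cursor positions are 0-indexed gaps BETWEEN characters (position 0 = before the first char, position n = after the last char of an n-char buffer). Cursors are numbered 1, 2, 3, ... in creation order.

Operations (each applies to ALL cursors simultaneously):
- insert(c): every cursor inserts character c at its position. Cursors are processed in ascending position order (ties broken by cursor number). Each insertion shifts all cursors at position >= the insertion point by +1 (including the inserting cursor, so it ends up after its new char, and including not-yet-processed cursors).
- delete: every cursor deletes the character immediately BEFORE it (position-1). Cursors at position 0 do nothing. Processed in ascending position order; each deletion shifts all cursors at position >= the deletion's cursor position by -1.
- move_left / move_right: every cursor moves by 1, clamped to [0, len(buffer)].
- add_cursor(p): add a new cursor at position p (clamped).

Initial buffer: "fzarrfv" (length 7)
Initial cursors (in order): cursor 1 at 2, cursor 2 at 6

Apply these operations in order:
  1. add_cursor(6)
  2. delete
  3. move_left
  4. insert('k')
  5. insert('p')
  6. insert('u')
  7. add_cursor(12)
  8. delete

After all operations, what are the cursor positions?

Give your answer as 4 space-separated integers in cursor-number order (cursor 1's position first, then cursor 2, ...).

Answer: 2 8 8 8

Derivation:
After op 1 (add_cursor(6)): buffer="fzarrfv" (len 7), cursors c1@2 c2@6 c3@6, authorship .......
After op 2 (delete): buffer="farv" (len 4), cursors c1@1 c2@3 c3@3, authorship ....
After op 3 (move_left): buffer="farv" (len 4), cursors c1@0 c2@2 c3@2, authorship ....
After op 4 (insert('k')): buffer="kfakkrv" (len 7), cursors c1@1 c2@5 c3@5, authorship 1..23..
After op 5 (insert('p')): buffer="kpfakkpprv" (len 10), cursors c1@2 c2@8 c3@8, authorship 11..2323..
After op 6 (insert('u')): buffer="kpufakkppuurv" (len 13), cursors c1@3 c2@11 c3@11, authorship 111..232323..
After op 7 (add_cursor(12)): buffer="kpufakkppuurv" (len 13), cursors c1@3 c2@11 c3@11 c4@12, authorship 111..232323..
After op 8 (delete): buffer="kpfakkppv" (len 9), cursors c1@2 c2@8 c3@8 c4@8, authorship 11..2323.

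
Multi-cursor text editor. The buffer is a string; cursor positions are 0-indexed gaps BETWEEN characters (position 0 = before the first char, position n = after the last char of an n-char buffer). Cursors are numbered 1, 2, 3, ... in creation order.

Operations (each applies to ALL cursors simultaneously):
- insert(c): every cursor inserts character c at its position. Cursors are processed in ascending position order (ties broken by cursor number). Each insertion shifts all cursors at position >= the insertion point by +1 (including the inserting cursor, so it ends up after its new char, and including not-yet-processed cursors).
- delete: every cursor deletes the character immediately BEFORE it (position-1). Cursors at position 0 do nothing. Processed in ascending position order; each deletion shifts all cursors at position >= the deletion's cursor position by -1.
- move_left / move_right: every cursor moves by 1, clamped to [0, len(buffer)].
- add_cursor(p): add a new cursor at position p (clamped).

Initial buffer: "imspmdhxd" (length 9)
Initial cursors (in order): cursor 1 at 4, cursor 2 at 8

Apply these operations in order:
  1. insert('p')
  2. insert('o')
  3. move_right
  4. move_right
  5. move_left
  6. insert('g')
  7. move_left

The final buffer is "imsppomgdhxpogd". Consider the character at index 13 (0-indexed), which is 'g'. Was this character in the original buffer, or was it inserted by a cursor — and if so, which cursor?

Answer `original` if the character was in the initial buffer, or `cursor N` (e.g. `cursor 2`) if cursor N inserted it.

Answer: cursor 2

Derivation:
After op 1 (insert('p')): buffer="imsppmdhxpd" (len 11), cursors c1@5 c2@10, authorship ....1....2.
After op 2 (insert('o')): buffer="imsppomdhxpod" (len 13), cursors c1@6 c2@12, authorship ....11....22.
After op 3 (move_right): buffer="imsppomdhxpod" (len 13), cursors c1@7 c2@13, authorship ....11....22.
After op 4 (move_right): buffer="imsppomdhxpod" (len 13), cursors c1@8 c2@13, authorship ....11....22.
After op 5 (move_left): buffer="imsppomdhxpod" (len 13), cursors c1@7 c2@12, authorship ....11....22.
After op 6 (insert('g')): buffer="imsppomgdhxpogd" (len 15), cursors c1@8 c2@14, authorship ....11.1...222.
After op 7 (move_left): buffer="imsppomgdhxpogd" (len 15), cursors c1@7 c2@13, authorship ....11.1...222.
Authorship (.=original, N=cursor N): . . . . 1 1 . 1 . . . 2 2 2 .
Index 13: author = 2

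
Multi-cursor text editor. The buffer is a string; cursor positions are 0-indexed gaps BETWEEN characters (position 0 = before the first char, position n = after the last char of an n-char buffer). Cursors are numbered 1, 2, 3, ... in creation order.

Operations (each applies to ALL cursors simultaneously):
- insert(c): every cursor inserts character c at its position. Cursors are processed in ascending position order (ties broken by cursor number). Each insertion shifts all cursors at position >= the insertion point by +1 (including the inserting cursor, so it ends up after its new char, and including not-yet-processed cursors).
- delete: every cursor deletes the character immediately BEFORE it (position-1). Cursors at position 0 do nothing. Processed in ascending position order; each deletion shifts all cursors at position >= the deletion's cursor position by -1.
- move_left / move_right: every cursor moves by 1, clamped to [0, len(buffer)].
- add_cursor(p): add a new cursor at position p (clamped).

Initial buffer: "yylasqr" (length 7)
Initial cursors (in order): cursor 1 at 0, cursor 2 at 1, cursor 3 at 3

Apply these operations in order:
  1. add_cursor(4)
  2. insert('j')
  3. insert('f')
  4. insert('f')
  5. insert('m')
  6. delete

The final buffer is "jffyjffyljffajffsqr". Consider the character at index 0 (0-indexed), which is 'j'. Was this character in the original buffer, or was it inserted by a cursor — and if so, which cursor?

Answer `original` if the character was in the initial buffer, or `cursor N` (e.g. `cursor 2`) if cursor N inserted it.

Answer: cursor 1

Derivation:
After op 1 (add_cursor(4)): buffer="yylasqr" (len 7), cursors c1@0 c2@1 c3@3 c4@4, authorship .......
After op 2 (insert('j')): buffer="jyjyljajsqr" (len 11), cursors c1@1 c2@3 c3@6 c4@8, authorship 1.2..3.4...
After op 3 (insert('f')): buffer="jfyjfyljfajfsqr" (len 15), cursors c1@2 c2@5 c3@9 c4@12, authorship 11.22..33.44...
After op 4 (insert('f')): buffer="jffyjffyljffajffsqr" (len 19), cursors c1@3 c2@7 c3@12 c4@16, authorship 111.222..333.444...
After op 5 (insert('m')): buffer="jffmyjffmyljffmajffmsqr" (len 23), cursors c1@4 c2@9 c3@15 c4@20, authorship 1111.2222..3333.4444...
After op 6 (delete): buffer="jffyjffyljffajffsqr" (len 19), cursors c1@3 c2@7 c3@12 c4@16, authorship 111.222..333.444...
Authorship (.=original, N=cursor N): 1 1 1 . 2 2 2 . . 3 3 3 . 4 4 4 . . .
Index 0: author = 1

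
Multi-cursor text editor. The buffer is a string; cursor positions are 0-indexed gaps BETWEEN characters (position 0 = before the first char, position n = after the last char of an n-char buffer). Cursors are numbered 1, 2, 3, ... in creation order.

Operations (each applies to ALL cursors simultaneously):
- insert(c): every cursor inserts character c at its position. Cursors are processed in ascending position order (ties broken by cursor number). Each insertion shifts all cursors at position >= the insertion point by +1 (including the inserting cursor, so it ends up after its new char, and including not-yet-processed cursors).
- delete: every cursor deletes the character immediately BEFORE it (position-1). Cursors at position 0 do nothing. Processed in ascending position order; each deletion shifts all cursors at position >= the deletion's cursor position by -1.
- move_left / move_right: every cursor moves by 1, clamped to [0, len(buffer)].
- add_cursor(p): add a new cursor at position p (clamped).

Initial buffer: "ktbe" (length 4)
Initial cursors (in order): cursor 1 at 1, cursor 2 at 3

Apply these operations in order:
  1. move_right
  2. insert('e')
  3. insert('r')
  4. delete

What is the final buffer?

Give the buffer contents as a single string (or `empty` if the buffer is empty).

After op 1 (move_right): buffer="ktbe" (len 4), cursors c1@2 c2@4, authorship ....
After op 2 (insert('e')): buffer="ktebee" (len 6), cursors c1@3 c2@6, authorship ..1..2
After op 3 (insert('r')): buffer="kterbeer" (len 8), cursors c1@4 c2@8, authorship ..11..22
After op 4 (delete): buffer="ktebee" (len 6), cursors c1@3 c2@6, authorship ..1..2

Answer: ktebee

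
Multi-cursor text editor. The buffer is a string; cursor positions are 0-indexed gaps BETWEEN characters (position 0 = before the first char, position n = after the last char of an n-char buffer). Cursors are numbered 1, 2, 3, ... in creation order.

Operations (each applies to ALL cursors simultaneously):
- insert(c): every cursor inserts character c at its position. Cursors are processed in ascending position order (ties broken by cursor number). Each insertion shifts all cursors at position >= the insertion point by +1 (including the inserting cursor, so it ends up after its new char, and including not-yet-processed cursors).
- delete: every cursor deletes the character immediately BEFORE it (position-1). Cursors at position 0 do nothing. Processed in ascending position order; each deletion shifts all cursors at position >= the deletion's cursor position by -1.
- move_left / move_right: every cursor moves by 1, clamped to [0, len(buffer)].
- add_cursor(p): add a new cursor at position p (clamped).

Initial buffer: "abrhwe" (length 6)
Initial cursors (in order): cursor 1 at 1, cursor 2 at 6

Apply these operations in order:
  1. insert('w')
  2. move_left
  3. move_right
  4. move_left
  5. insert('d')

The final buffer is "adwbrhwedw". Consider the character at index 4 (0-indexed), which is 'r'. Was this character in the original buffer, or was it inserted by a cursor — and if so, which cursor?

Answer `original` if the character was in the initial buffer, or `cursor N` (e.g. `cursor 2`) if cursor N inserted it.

Answer: original

Derivation:
After op 1 (insert('w')): buffer="awbrhwew" (len 8), cursors c1@2 c2@8, authorship .1.....2
After op 2 (move_left): buffer="awbrhwew" (len 8), cursors c1@1 c2@7, authorship .1.....2
After op 3 (move_right): buffer="awbrhwew" (len 8), cursors c1@2 c2@8, authorship .1.....2
After op 4 (move_left): buffer="awbrhwew" (len 8), cursors c1@1 c2@7, authorship .1.....2
After op 5 (insert('d')): buffer="adwbrhwedw" (len 10), cursors c1@2 c2@9, authorship .11.....22
Authorship (.=original, N=cursor N): . 1 1 . . . . . 2 2
Index 4: author = original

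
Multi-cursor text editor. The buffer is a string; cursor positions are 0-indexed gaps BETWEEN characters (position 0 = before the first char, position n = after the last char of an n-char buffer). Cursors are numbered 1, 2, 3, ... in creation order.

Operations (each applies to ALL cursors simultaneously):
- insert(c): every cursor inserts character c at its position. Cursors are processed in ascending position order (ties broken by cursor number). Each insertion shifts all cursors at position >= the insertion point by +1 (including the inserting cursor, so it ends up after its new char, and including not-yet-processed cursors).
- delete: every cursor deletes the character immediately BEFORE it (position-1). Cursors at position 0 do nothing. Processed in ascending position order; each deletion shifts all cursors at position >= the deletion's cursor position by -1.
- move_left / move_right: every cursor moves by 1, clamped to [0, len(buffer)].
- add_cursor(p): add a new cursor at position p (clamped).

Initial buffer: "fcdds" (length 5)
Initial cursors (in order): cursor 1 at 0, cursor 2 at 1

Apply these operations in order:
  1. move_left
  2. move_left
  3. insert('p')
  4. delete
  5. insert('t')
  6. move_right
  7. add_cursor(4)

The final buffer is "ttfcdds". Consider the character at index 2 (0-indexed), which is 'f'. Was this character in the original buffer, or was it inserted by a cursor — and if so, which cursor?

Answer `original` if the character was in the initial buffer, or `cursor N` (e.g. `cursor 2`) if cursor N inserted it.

Answer: original

Derivation:
After op 1 (move_left): buffer="fcdds" (len 5), cursors c1@0 c2@0, authorship .....
After op 2 (move_left): buffer="fcdds" (len 5), cursors c1@0 c2@0, authorship .....
After op 3 (insert('p')): buffer="ppfcdds" (len 7), cursors c1@2 c2@2, authorship 12.....
After op 4 (delete): buffer="fcdds" (len 5), cursors c1@0 c2@0, authorship .....
After op 5 (insert('t')): buffer="ttfcdds" (len 7), cursors c1@2 c2@2, authorship 12.....
After op 6 (move_right): buffer="ttfcdds" (len 7), cursors c1@3 c2@3, authorship 12.....
After op 7 (add_cursor(4)): buffer="ttfcdds" (len 7), cursors c1@3 c2@3 c3@4, authorship 12.....
Authorship (.=original, N=cursor N): 1 2 . . . . .
Index 2: author = original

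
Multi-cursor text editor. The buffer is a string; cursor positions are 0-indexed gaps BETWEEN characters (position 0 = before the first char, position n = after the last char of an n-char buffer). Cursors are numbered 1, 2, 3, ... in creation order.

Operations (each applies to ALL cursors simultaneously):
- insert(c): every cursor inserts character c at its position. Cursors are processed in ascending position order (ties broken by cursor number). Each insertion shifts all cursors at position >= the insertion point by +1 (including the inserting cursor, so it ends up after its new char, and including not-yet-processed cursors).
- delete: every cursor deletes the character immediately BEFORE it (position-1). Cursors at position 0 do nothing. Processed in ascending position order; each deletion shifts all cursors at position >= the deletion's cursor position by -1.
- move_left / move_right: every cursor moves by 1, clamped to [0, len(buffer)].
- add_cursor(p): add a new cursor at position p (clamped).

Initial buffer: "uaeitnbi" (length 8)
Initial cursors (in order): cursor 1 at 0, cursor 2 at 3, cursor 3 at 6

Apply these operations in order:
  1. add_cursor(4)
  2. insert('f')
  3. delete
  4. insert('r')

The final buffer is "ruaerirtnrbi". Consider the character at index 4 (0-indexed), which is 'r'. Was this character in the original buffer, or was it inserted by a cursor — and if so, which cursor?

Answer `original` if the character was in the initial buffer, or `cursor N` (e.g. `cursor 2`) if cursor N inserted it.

After op 1 (add_cursor(4)): buffer="uaeitnbi" (len 8), cursors c1@0 c2@3 c4@4 c3@6, authorship ........
After op 2 (insert('f')): buffer="fuaefiftnfbi" (len 12), cursors c1@1 c2@5 c4@7 c3@10, authorship 1...2.4..3..
After op 3 (delete): buffer="uaeitnbi" (len 8), cursors c1@0 c2@3 c4@4 c3@6, authorship ........
After op 4 (insert('r')): buffer="ruaerirtnrbi" (len 12), cursors c1@1 c2@5 c4@7 c3@10, authorship 1...2.4..3..
Authorship (.=original, N=cursor N): 1 . . . 2 . 4 . . 3 . .
Index 4: author = 2

Answer: cursor 2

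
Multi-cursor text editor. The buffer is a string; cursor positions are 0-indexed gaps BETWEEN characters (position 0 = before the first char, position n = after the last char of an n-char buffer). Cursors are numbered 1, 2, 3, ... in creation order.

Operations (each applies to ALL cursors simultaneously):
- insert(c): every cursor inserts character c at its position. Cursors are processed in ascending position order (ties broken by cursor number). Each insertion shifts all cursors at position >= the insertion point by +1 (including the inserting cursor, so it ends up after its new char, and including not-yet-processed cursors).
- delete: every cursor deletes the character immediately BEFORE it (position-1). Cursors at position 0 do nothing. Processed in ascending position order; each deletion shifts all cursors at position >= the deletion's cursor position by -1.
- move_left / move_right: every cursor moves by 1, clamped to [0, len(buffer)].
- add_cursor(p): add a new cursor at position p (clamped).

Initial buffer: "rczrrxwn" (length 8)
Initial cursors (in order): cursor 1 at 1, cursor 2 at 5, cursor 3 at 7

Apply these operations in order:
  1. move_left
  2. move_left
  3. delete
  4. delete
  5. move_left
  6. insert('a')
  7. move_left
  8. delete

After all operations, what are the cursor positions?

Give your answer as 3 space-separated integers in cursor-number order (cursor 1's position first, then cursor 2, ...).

After op 1 (move_left): buffer="rczrrxwn" (len 8), cursors c1@0 c2@4 c3@6, authorship ........
After op 2 (move_left): buffer="rczrrxwn" (len 8), cursors c1@0 c2@3 c3@5, authorship ........
After op 3 (delete): buffer="rcrxwn" (len 6), cursors c1@0 c2@2 c3@3, authorship ......
After op 4 (delete): buffer="rxwn" (len 4), cursors c1@0 c2@1 c3@1, authorship ....
After op 5 (move_left): buffer="rxwn" (len 4), cursors c1@0 c2@0 c3@0, authorship ....
After op 6 (insert('a')): buffer="aaarxwn" (len 7), cursors c1@3 c2@3 c3@3, authorship 123....
After op 7 (move_left): buffer="aaarxwn" (len 7), cursors c1@2 c2@2 c3@2, authorship 123....
After op 8 (delete): buffer="arxwn" (len 5), cursors c1@0 c2@0 c3@0, authorship 3....

Answer: 0 0 0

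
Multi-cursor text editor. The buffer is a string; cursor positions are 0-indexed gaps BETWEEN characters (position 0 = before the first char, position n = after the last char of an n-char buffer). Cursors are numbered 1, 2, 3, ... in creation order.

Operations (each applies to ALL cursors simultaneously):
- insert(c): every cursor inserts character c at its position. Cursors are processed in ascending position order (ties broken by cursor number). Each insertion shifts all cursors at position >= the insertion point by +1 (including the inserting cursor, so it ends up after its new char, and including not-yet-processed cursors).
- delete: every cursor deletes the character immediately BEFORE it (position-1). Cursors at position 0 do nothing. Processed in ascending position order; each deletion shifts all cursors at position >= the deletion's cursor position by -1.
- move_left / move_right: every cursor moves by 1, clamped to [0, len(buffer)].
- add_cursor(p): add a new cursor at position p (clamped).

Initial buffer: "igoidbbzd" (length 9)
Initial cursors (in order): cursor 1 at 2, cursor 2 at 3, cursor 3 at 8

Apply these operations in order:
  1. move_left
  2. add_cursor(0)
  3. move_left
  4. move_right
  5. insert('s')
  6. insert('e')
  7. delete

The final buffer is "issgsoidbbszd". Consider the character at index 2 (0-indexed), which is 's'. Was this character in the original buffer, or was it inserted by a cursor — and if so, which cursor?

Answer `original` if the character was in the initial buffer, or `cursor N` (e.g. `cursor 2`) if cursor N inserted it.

After op 1 (move_left): buffer="igoidbbzd" (len 9), cursors c1@1 c2@2 c3@7, authorship .........
After op 2 (add_cursor(0)): buffer="igoidbbzd" (len 9), cursors c4@0 c1@1 c2@2 c3@7, authorship .........
After op 3 (move_left): buffer="igoidbbzd" (len 9), cursors c1@0 c4@0 c2@1 c3@6, authorship .........
After op 4 (move_right): buffer="igoidbbzd" (len 9), cursors c1@1 c4@1 c2@2 c3@7, authorship .........
After op 5 (insert('s')): buffer="issgsoidbbszd" (len 13), cursors c1@3 c4@3 c2@5 c3@11, authorship .14.2.....3..
After op 6 (insert('e')): buffer="isseegseoidbbsezd" (len 17), cursors c1@5 c4@5 c2@8 c3@15, authorship .1414.22.....33..
After op 7 (delete): buffer="issgsoidbbszd" (len 13), cursors c1@3 c4@3 c2@5 c3@11, authorship .14.2.....3..
Authorship (.=original, N=cursor N): . 1 4 . 2 . . . . . 3 . .
Index 2: author = 4

Answer: cursor 4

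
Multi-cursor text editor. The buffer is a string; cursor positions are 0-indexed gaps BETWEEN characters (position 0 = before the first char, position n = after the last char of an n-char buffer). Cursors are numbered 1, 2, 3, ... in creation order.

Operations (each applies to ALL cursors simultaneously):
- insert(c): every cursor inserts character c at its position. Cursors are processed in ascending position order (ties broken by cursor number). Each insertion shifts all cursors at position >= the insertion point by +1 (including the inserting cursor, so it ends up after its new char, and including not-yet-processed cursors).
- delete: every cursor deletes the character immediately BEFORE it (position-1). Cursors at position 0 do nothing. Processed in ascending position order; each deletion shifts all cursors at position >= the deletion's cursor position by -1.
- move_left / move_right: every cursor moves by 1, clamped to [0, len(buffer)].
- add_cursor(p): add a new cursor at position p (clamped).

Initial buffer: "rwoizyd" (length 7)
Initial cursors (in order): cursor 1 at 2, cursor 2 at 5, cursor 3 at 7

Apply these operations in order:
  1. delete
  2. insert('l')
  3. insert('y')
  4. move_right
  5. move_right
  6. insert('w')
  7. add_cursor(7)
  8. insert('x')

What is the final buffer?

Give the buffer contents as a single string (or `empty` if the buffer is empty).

Answer: rlyoiwxlxyylwxywx

Derivation:
After op 1 (delete): buffer="roiy" (len 4), cursors c1@1 c2@3 c3@4, authorship ....
After op 2 (insert('l')): buffer="rloilyl" (len 7), cursors c1@2 c2@5 c3@7, authorship .1..2.3
After op 3 (insert('y')): buffer="rlyoilyyly" (len 10), cursors c1@3 c2@7 c3@10, authorship .11..22.33
After op 4 (move_right): buffer="rlyoilyyly" (len 10), cursors c1@4 c2@8 c3@10, authorship .11..22.33
After op 5 (move_right): buffer="rlyoilyyly" (len 10), cursors c1@5 c2@9 c3@10, authorship .11..22.33
After op 6 (insert('w')): buffer="rlyoiwlyylwyw" (len 13), cursors c1@6 c2@11 c3@13, authorship .11..122.3233
After op 7 (add_cursor(7)): buffer="rlyoiwlyylwyw" (len 13), cursors c1@6 c4@7 c2@11 c3@13, authorship .11..122.3233
After op 8 (insert('x')): buffer="rlyoiwxlxyylwxywx" (len 17), cursors c1@7 c4@9 c2@14 c3@17, authorship .11..11242.322333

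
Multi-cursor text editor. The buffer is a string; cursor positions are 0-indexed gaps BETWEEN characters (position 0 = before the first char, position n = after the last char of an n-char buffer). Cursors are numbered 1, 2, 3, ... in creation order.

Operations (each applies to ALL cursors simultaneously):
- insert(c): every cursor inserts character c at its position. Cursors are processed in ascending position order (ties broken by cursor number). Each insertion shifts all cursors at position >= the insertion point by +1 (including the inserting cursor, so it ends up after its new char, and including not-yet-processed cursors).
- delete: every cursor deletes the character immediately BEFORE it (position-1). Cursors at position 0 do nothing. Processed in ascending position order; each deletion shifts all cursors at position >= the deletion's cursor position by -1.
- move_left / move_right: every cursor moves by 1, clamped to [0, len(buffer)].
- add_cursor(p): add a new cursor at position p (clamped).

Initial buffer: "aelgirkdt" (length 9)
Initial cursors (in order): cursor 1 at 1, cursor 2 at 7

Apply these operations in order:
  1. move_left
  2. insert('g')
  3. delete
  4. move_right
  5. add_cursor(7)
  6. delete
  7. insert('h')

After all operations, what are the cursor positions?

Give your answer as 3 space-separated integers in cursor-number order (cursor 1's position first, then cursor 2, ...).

Answer: 1 7 7

Derivation:
After op 1 (move_left): buffer="aelgirkdt" (len 9), cursors c1@0 c2@6, authorship .........
After op 2 (insert('g')): buffer="gaelgirgkdt" (len 11), cursors c1@1 c2@8, authorship 1......2...
After op 3 (delete): buffer="aelgirkdt" (len 9), cursors c1@0 c2@6, authorship .........
After op 4 (move_right): buffer="aelgirkdt" (len 9), cursors c1@1 c2@7, authorship .........
After op 5 (add_cursor(7)): buffer="aelgirkdt" (len 9), cursors c1@1 c2@7 c3@7, authorship .........
After op 6 (delete): buffer="elgidt" (len 6), cursors c1@0 c2@4 c3@4, authorship ......
After op 7 (insert('h')): buffer="helgihhdt" (len 9), cursors c1@1 c2@7 c3@7, authorship 1....23..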